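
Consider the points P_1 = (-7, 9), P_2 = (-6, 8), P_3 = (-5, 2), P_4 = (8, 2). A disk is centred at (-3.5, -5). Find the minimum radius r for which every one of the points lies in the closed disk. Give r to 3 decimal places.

The required radius is the distance from (-3.5, -5) to the farthest point.
Squared distances: 208.25, 175.25, 51.25, 181.25.
Maximum is 208.25, attained at P_1.
r = √(208.25) ≈ 14.431.

14.431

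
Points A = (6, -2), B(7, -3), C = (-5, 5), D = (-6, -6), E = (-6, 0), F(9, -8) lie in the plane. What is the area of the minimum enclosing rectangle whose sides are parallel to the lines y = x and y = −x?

In coordinates u = x + y, v = x − y the rectangle is axis-aligned; the map (x,y)→(u,v) scales areas by 2.
u-values: 4, 4, 0, -12, -6, 1; range = 4 − (-12) = 16.
v-values: 8, 10, -10, 0, -6, 17; range = 17 − (-10) = 27.
Area = (16 × 27) / 2 = 216.

216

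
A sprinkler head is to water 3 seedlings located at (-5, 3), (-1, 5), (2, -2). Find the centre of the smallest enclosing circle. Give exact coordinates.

Call the three points A, B, C in the order given.
Side lengths²: AB² = 20, AC² = 74, BC² = 58.
Since AC² = 74 < 58 + 20 = 78, the triangle is acute, so the smallest enclosing circle is the circumcircle.
Circumcentre = (-23/17, 12/17), r² = 5365/289.
Centre = (-23/17, 12/17).

(-23/17, 12/17)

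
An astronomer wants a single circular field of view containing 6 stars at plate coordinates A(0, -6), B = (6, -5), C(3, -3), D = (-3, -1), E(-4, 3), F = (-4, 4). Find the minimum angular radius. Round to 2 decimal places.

The minimum enclosing circle of a finite set is fixed by two of the points (as a diameter) or three (as a circumcircle).
The farthest pair is B–F with squared distance 181. The circle on this segment as diameter has centre (1, -0.5) and r² = 181/4 = 45.25.
Check A: distance² to centre = 31.25 ≤ 45.25, so it lies inside.
All remaining points lie in this disk, and no smaller disk contains both endpoints, so this is the minimum enclosing circle.
r = √(45.25) ≈ 6.73.

6.73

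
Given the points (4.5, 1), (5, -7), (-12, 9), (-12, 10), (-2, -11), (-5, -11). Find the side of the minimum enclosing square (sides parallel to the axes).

21

The bounding box has width 17 and height 21.
An axis-aligned square enclosing the set must have side ≥ max(width, height).
So the minimum side is max(17, 21) = 21.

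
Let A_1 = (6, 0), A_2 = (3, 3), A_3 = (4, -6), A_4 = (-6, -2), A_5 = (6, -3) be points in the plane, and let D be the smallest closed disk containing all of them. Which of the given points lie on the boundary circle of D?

By Welzl's lemma the MEC is supported by two points (diametrically opposite) or three points (on a circumcircle).
The minimum enclosing circle is determined by three boundary points: A_1, A_4, A_5.
Their circumcentre is (1/12, -1.5) with r² = 5365/144.
The farthest remaining point A_3 is at distance² 5125/144 ≤ 5365/144.
The points at distance exactly r from the centre are A_1, A_4, A_5 — 3 points.

A_1, A_4, A_5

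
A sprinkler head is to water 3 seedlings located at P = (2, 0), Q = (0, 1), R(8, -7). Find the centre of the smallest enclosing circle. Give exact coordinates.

Side lengths²: PQ² = 5, PR² = 85, QR² = 128.
Since QR² = 128 ≥ 85 + 5 = 90, the angle opposite QR is not acute, so the smallest enclosing circle has QR as diameter.
Centre = midpoint of QR = (4, -3), r² = 128/4 = 32.
Centre = (4, -3).

(4, -3)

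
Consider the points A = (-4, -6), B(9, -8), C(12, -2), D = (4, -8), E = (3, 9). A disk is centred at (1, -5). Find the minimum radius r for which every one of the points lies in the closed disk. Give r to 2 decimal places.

The required radius is the distance from (1, -5) to the farthest point.
Squared distances: 26, 73, 130, 18, 200.
Maximum is 200, attained at E.
r = √200 ≈ 14.14.

14.14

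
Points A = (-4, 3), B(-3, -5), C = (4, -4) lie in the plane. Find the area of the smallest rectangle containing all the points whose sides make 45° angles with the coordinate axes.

60

In coordinates u = x + y, v = x − y the rectangle is axis-aligned; the map (x,y)→(u,v) scales areas by 2.
u-values: -1, -8, 0; range = 0 − (-8) = 8.
v-values: -7, 2, 8; range = 8 − (-7) = 15.
Area = (8 × 15) / 2 = 60.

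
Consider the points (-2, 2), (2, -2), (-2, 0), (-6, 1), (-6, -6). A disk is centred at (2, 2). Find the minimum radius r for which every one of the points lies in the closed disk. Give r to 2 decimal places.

11.31

The required radius is the distance from (2, 2) to the farthest point.
Squared distances: 16, 16, 20, 65, 128.
Maximum is 128, attained at (-6, -6).
r = √128 ≈ 11.31.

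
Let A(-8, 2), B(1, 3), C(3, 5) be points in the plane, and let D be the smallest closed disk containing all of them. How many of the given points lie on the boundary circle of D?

2

Side lengths²: AB² = 82, AC² = 130, BC² = 8.
Since AC² = 130 ≥ 82 + 8 = 90, the angle opposite AC is not acute, so the smallest enclosing circle has AC as diameter.
Centre = midpoint of AC = (-2.5, 3.5), r² = 130/4 = 32.5.
The points at distance exactly r from the centre are A, C — 2 points.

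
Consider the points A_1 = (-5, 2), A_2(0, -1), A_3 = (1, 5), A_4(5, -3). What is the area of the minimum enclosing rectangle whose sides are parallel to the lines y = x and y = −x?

67.5

In coordinates u = x + y, v = x − y the rectangle is axis-aligned; the map (x,y)→(u,v) scales areas by 2.
u-values: -3, -1, 6, 2; range = 6 − (-3) = 9.
v-values: -7, 1, -4, 8; range = 8 − (-7) = 15.
Area = (9 × 15) / 2 = 67.5.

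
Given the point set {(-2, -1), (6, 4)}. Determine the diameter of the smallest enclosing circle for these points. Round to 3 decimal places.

The smallest circle enclosing two points has them as diameter endpoints.
Centre = midpoint = (2, 1.5); r² = |(-2, -1)−(6, 4)|²/4 = 89/4 = 22.25.
Diameter = 2r = 2√(22.25) ≈ 9.434.

9.434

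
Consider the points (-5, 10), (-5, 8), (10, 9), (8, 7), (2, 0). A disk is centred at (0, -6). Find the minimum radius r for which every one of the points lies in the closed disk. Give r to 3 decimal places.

The required radius is the distance from (0, -6) to the farthest point.
Squared distances: 281, 221, 325, 233, 40.
Maximum is 325, attained at (10, 9).
r = √325 ≈ 18.028.

18.028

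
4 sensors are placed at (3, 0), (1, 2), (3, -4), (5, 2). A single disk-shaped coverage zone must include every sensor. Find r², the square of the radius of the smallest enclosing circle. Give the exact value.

A smallest enclosing disk is always determined by at most three of the input points on its boundary.
The minimum enclosing circle is determined by three boundary points: (1, 2), (3, -4), (5, 2).
Their circumcentre is (3, -2/3) with r² = 100/9.
The farthest remaining point (3, 0) is at distance² 4/9 ≤ 100/9.

100/9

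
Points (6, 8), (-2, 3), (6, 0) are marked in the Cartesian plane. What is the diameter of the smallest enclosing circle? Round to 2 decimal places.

Call the three points A, B, C in the order given.
Side lengths²: AB² = 89, AC² = 64, BC² = 73.
Since AB² = 89 < 73 + 64 = 137, the triangle is acute, so the smallest enclosing circle is the circumcircle.
Circumcentre = (2.9375, 4), r² = 25.37890625.
Diameter = 2r = 2√(25.37890625) ≈ 10.08.

10.08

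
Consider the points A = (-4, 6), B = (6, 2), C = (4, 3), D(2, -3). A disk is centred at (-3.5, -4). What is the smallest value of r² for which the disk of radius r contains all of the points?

126.25

The required radius is the distance from (-3.5, -4) to the farthest point.
Squared distances: 100.25, 126.25, 105.25, 31.25.
Maximum is 126.25, attained at B.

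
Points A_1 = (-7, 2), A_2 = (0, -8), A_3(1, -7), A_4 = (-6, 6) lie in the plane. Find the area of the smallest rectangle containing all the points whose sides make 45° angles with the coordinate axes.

80

In coordinates u = x + y, v = x − y the rectangle is axis-aligned; the map (x,y)→(u,v) scales areas by 2.
u-values: -5, -8, -6, 0; range = 0 − (-8) = 8.
v-values: -9, 8, 8, -12; range = 8 − (-12) = 20.
Area = (8 × 20) / 2 = 80.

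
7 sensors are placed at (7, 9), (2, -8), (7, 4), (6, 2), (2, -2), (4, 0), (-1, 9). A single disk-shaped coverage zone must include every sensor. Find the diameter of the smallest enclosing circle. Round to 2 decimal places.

By Welzl's lemma the MEC is supported by two points (diametrically opposite) or three points (on a circumcircle).
The minimum enclosing circle is determined by three boundary points: (7, 9), (2, -8), (-1, 9).
Their circumcentre is (3, 16/17) with r² = 23393/289.
The farthest remaining point (7, 4) is at distance² 7328/289 ≤ 23393/289.
Diameter = 2r = 2√(23393/289) ≈ 17.99.

17.99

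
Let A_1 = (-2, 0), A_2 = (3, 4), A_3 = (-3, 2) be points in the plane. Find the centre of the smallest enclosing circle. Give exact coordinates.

Side lengths²: A_1A_2² = 41, A_1A_3² = 5, A_2A_3² = 40.
Since A_1A_2² = 41 < 40 + 5 = 45, the triangle is acute, so the smallest enclosing circle is the circumcircle.
Circumcentre = (3/14, 33/14), r² = 1025/98.
Centre = (3/14, 33/14).

(3/14, 33/14)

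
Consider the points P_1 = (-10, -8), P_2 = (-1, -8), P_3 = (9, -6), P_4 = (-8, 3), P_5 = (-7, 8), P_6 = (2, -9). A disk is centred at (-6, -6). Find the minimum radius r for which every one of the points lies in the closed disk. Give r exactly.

The required radius is the distance from (-6, -6) to the farthest point.
Squared distances: 20, 29, 225, 85, 197, 73.
Maximum is 225, attained at P_3.
r = √225 = 15.

15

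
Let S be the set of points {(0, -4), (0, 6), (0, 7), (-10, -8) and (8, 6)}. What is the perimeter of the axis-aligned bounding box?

66

Width = max x − min x = 8 − (-10) = 18.
Height = max y − min y = 7 − (-8) = 15.
Perimeter = 2(18 + 15) = 66.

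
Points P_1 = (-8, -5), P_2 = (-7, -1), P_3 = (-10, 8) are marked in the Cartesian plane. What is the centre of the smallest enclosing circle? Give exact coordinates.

Side lengths²: P_1P_2² = 17, P_1P_3² = 173, P_2P_3² = 90.
Since P_1P_3² = 173 ≥ 90 + 17 = 107, the angle opposite P_1P_3 is not acute, so the smallest enclosing circle has P_1P_3 as diameter.
Centre = midpoint of P_1P_3 = (-9, 1.5), r² = 173/4 = 43.25.
Centre = (-9, 1.5).

(-9, 1.5)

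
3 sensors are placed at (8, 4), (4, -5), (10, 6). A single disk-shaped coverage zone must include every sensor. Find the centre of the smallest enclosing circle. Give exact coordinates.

(7, 0.5)

Call the three points A, B, C in the order given.
Side lengths²: AB² = 97, AC² = 8, BC² = 157.
Since BC² = 157 ≥ 97 + 8 = 105, the angle opposite BC is not acute, so the smallest enclosing circle has BC as diameter.
Centre = midpoint of BC = (7, 0.5), r² = 157/4 = 39.25.
Centre = (7, 0.5).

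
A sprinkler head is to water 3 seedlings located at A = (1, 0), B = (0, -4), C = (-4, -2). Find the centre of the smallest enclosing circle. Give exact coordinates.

Side lengths²: AB² = 17, AC² = 29, BC² = 20.
Since AC² = 29 < 20 + 17 = 37, the triangle is acute, so the smallest enclosing circle is the circumcircle.
Circumcentre = (-23/18, -14/9), r² = 2465/324.
Centre = (-23/18, -14/9).

(-23/18, -14/9)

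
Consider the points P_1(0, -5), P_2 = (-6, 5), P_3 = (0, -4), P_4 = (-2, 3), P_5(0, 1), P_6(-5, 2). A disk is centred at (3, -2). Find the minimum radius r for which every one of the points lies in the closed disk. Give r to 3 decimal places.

The required radius is the distance from (3, -2) to the farthest point.
Squared distances: 18, 130, 13, 50, 18, 80.
Maximum is 130, attained at P_2.
r = √130 ≈ 11.402.

11.402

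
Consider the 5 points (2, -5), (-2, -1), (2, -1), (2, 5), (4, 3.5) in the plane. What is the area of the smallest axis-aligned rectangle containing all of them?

x ranges over [-2, 4], width 6.
y ranges over [-5, 5], height 10.
Area = 6 × 10 = 60.

60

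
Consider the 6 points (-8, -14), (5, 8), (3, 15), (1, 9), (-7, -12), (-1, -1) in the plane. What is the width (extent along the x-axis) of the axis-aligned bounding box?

max x = 5, min x = -8, so width = 13.

13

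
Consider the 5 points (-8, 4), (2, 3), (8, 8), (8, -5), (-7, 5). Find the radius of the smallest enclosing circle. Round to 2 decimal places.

The minimum enclosing circle is determined by three boundary points: (-8, 4), (8, 8), (8, -5).
Their circumcentre is (1.125, 1.5) with r² = 89.515625.
The farthest remaining point (-7, 5) is at distance² 78.265625 ≤ 89.515625.
r = √(89.515625) ≈ 9.46.

9.46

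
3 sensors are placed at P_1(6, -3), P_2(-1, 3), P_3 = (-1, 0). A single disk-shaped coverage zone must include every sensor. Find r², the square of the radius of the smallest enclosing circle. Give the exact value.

Side lengths²: P_1P_2² = 85, P_1P_3² = 58, P_2P_3² = 9.
Since P_1P_2² = 85 ≥ 58 + 9 = 67, the angle opposite P_1P_2 is not acute, so the smallest enclosing circle has P_1P_2 as diameter.
Centre = midpoint of P_1P_2 = (2.5, 0), r² = 85/4 = 21.25.

21.25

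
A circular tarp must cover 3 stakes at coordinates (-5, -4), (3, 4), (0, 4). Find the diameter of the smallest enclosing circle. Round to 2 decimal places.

Call the three points A, B, C in the order given.
Side lengths²: AB² = 128, AC² = 89, BC² = 9.
Since AB² = 128 ≥ 89 + 9 = 98, the angle opposite AB is not acute, so the smallest enclosing circle has AB as diameter.
Centre = midpoint of AB = (-1, 0), r² = 128/4 = 32.
Diameter = 2r = 2√32 ≈ 11.31.

11.31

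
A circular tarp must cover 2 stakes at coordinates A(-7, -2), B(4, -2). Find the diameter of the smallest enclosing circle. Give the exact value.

The smallest circle enclosing two points has them as diameter endpoints.
Centre = midpoint = (-1.5, -2); r² = |AB|²/4 = 121/4 = 30.25.
Diameter = 2r = 2√(30.25) = 11.

11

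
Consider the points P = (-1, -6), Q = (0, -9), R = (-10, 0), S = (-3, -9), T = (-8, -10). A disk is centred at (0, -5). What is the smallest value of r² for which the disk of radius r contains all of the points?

125

The required radius is the distance from (0, -5) to the farthest point.
Squared distances: 2, 16, 125, 25, 89.
Maximum is 125, attained at R.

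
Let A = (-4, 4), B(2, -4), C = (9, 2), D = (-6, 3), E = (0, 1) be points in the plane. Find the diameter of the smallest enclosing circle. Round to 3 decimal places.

15.033

The minimum enclosing circle of a finite set is fixed by two of the points (as a diameter) or three (as a circumcircle).
The farthest pair is C–D with squared distance 226. The circle on this segment as diameter has centre (1.5, 2.5) and r² = 226/4 = 56.5.
Check A: distance² to centre = 32.5 ≤ 56.5, so it lies inside.
All remaining points lie in this disk, and no smaller disk contains both endpoints, so this is the minimum enclosing circle.
Diameter = 2r = 2√(56.5) ≈ 15.033.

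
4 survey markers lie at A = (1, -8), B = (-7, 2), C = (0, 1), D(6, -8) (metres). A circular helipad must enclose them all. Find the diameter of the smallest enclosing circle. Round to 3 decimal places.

16.401

The minimum enclosing circle of a finite set is fixed by two of the points (as a diameter) or three (as a circumcircle).
The farthest pair is B–D with squared distance 269. The circle on this segment as diameter has centre (-0.5, -3) and r² = 269/4 = 67.25.
Check A: distance² to centre = 27.25 ≤ 67.25, so it lies inside.
All remaining points lie in this disk, and no smaller disk contains both endpoints, so this is the minimum enclosing circle.
Diameter = 2r = 2√(67.25) ≈ 16.401.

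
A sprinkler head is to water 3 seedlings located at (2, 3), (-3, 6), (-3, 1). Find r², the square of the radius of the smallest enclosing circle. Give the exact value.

9.86

Call the three points A, B, C in the order given.
Side lengths²: AB² = 34, AC² = 29, BC² = 25.
Since AB² = 34 < 29 + 25 = 54, the triangle is acute, so the smallest enclosing circle is the circumcircle.
Circumcentre = (-1.1, 3.5), r² = 9.86.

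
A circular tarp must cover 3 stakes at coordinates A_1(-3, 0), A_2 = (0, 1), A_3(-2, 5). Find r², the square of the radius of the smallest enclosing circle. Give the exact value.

325/49

Side lengths²: A_1A_2² = 10, A_1A_3² = 26, A_2A_3² = 20.
Since A_1A_3² = 26 < 20 + 10 = 30, the triangle is acute, so the smallest enclosing circle is the circumcircle.
Circumcentre = (-15/7, 17/7), r² = 325/49.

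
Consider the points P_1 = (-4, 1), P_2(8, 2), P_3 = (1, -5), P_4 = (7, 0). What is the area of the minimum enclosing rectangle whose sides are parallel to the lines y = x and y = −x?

In coordinates u = x + y, v = x − y the rectangle is axis-aligned; the map (x,y)→(u,v) scales areas by 2.
u-values: -3, 10, -4, 7; range = 10 − (-4) = 14.
v-values: -5, 6, 6, 7; range = 7 − (-5) = 12.
Area = (14 × 12) / 2 = 84.

84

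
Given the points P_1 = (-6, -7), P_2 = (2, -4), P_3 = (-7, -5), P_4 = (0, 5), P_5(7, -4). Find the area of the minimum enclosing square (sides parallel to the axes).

196

The bounding box has width 14 and height 12.
An axis-aligned square enclosing the set must have side ≥ max(width, height).
So the minimum side is max(14, 12) = 14.
Area = 14² = 196.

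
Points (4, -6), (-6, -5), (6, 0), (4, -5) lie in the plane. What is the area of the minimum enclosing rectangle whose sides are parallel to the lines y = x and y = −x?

In coordinates u = x + y, v = x − y the rectangle is axis-aligned; the map (x,y)→(u,v) scales areas by 2.
u-values: -2, -11, 6, -1; range = 6 − (-11) = 17.
v-values: 10, -1, 6, 9; range = 10 − (-1) = 11.
Area = (17 × 11) / 2 = 93.5.

93.5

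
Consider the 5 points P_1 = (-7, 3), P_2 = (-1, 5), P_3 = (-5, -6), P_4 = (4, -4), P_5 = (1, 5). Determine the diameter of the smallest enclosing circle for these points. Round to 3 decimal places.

The minimum enclosing circle of a finite set is fixed by two of the points (as a diameter) or three (as a circumcircle).
The farthest pair is P_1–P_4 with squared distance 170. The circle on this segment as diameter has centre (-1.5, -0.5) and r² = 170/4 = 42.5.
Check P_2: distance² to centre = 30.5 ≤ 42.5, so it lies inside.
All remaining points lie in this disk, and no smaller disk contains both endpoints, so this is the minimum enclosing circle.
Diameter = 2r = 2√(42.5) ≈ 13.038.

13.038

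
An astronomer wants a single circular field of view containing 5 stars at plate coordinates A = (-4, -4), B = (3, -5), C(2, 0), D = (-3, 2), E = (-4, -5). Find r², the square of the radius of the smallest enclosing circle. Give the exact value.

2125/98

By Welzl's lemma the MEC is supported by two points (diametrically opposite) or three points (on a circumcircle).
The minimum enclosing circle is determined by three boundary points: B, D, E.
Their circumcentre is (-0.5, -27/14) with r² = 2125/98.
The farthest remaining point A is at distance² 1621/98 ≤ 2125/98.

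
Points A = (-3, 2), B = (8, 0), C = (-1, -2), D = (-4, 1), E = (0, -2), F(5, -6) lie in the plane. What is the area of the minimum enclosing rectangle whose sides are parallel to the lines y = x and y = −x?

In coordinates u = x + y, v = x − y the rectangle is axis-aligned; the map (x,y)→(u,v) scales areas by 2.
u-values: -1, 8, -3, -3, -2, -1; range = 8 − (-3) = 11.
v-values: -5, 8, 1, -5, 2, 11; range = 11 − (-5) = 16.
Area = (11 × 16) / 2 = 88.

88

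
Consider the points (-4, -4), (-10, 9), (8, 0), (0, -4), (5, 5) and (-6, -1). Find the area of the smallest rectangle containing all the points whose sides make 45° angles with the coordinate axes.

243

In coordinates u = x + y, v = x − y the rectangle is axis-aligned; the map (x,y)→(u,v) scales areas by 2.
u-values: -8, -1, 8, -4, 10, -7; range = 10 − (-8) = 18.
v-values: 0, -19, 8, 4, 0, -5; range = 8 − (-19) = 27.
Area = (18 × 27) / 2 = 243.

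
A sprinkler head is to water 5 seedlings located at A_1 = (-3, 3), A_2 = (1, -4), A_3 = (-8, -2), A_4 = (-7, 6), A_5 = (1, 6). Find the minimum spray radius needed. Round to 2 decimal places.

A smallest enclosing disk is always determined by at most three of the input points on its boundary.
The farthest pair is A_2–A_4 with squared distance 164. The circle on this segment as diameter has centre (-3, 1) and r² = 164/4 = 41.
Check A_1: distance² to centre = 4 ≤ 41, so it lies inside.
All remaining points lie in this disk, and no smaller disk contains both endpoints, so this is the minimum enclosing circle.
r = √41 ≈ 6.40.

6.40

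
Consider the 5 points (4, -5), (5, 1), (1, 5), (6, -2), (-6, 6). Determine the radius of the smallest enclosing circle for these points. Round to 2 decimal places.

A smallest enclosing disk is always determined by at most three of the input points on its boundary.
The farthest pair is (4, -5)–(-6, 6) with squared distance 221. The circle on this segment as diameter has centre (-1, 0.5) and r² = 221/4 = 55.25.
Check (5, 1): distance² to centre = 36.25 ≤ 55.25, so it lies inside.
All remaining points lie in this disk, and no smaller disk contains both endpoints, so this is the minimum enclosing circle.
r = √(55.25) ≈ 7.43.

7.43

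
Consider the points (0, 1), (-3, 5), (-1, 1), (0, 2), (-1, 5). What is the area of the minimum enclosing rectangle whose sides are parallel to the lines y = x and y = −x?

14

In coordinates u = x + y, v = x − y the rectangle is axis-aligned; the map (x,y)→(u,v) scales areas by 2.
u-values: 1, 2, 0, 2, 4; range = 4 − 0 = 4.
v-values: -1, -8, -2, -2, -6; range = -1 − (-8) = 7.
Area = (4 × 7) / 2 = 14.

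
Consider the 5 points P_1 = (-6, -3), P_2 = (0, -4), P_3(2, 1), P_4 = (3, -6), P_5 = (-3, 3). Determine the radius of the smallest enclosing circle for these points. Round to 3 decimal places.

The minimum enclosing circle is determined by three boundary points: P_1, P_4, P_5.
Their circumcentre is (-9/14, -27/14) with r² = 2925/98.
The farthest remaining point P_3 is at distance² 1525/98 ≤ 2925/98.
r = √(2925/98) ≈ 5.463.

5.463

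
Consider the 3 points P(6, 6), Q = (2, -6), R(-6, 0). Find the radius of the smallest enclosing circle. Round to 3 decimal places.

7.071

Side lengths²: PQ² = 160, PR² = 180, QR² = 100.
Since PR² = 180 < 160 + 100 = 260, the triangle is acute, so the smallest enclosing circle is the circumcircle.
Circumcentre = (1, 1), r² = 50.
r = √50 ≈ 7.071.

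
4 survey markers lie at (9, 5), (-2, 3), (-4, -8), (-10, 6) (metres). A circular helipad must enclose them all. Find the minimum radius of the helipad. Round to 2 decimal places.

By Welzl's lemma the MEC is supported by two points (diametrically opposite) or three points (on a circumcircle).
The minimum enclosing circle is determined by three boundary points: (9, 5), (-4, -8), (-10, 6).
Their circumcentre is (-0.7, 1.7) with r² = 104.98.
The farthest remaining point (-2, 3) is at distance² 3.38 ≤ 104.98.
r = √(104.98) ≈ 10.25.

10.25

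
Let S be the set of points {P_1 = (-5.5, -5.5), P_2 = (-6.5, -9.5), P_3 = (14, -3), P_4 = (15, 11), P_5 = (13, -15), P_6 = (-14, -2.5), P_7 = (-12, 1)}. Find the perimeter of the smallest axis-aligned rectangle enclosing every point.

Width = max x − min x = 15 − (-14) = 29.
Height = max y − min y = 11 − (-15) = 26.
Perimeter = 2(29 + 26) = 110.

110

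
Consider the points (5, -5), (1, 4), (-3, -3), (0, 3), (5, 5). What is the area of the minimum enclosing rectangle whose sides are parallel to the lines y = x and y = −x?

104

In coordinates u = x + y, v = x − y the rectangle is axis-aligned; the map (x,y)→(u,v) scales areas by 2.
u-values: 0, 5, -6, 3, 10; range = 10 − (-6) = 16.
v-values: 10, -3, 0, -3, 0; range = 10 − (-3) = 13.
Area = (16 × 13) / 2 = 104.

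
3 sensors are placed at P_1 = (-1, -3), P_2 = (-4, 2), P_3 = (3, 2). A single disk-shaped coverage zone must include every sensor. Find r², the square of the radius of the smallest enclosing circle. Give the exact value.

Side lengths²: P_1P_2² = 34, P_1P_3² = 41, P_2P_3² = 49.
Since P_2P_3² = 49 < 41 + 34 = 75, the triangle is acute, so the smallest enclosing circle is the circumcircle.
Circumcentre = (-0.5, 0.7), r² = 13.94.

13.94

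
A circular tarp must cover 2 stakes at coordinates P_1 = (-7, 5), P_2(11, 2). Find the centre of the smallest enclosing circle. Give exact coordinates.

The smallest circle enclosing two points has them as diameter endpoints.
Centre = midpoint = (2, 3.5); r² = |P_1P_2|²/4 = 333/4 = 83.25.
Centre = (2, 3.5).

(2, 3.5)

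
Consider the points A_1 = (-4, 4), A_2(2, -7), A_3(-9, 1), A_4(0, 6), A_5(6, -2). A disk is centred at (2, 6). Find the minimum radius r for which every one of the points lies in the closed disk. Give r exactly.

The required radius is the distance from (2, 6) to the farthest point.
Squared distances: 40, 169, 146, 4, 80.
Maximum is 169, attained at A_2.
r = √169 = 13.

13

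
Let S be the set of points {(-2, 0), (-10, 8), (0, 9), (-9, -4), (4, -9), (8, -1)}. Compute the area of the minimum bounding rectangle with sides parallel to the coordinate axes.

x ranges over [-10, 8], width 18.
y ranges over [-9, 9], height 18.
Area = 18 × 18 = 324.

324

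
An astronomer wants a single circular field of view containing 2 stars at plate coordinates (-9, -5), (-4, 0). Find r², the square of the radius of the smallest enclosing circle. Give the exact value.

12.5

The smallest circle enclosing two points has them as diameter endpoints.
Centre = midpoint = (-6.5, -2.5); r² = |(-9, -5)−(-4, 0)|²/4 = 50/4 = 12.5.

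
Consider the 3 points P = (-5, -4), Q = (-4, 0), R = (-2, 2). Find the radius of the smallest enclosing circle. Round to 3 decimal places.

Side lengths²: PQ² = 17, PR² = 45, QR² = 8.
Since PR² = 45 ≥ 17 + 8 = 25, the angle opposite PR is not acute, so the smallest enclosing circle has PR as diameter.
Centre = midpoint of PR = (-3.5, -1), r² = 45/4 = 11.25.
r = √(11.25) ≈ 3.354.

3.354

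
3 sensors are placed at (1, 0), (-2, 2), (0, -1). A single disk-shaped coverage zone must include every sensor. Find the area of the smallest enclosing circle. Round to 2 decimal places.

Call the three points A, B, C in the order given.
Side lengths²: AB² = 13, AC² = 2, BC² = 13.
Since BC² = 13 < 13 + 2 = 15, the triangle is acute, so the smallest enclosing circle is the circumcircle.
Circumcentre = (-0.7, 0.7), r² = 3.38.
Area = π·r² = π·3.38 ≈ 10.62.

10.62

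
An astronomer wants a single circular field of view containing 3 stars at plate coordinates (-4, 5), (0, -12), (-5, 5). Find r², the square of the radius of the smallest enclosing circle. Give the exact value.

78.5

Call the three points A, B, C in the order given.
Side lengths²: AB² = 305, AC² = 1, BC² = 314.
Since BC² = 314 ≥ 305 + 1 = 306, the angle opposite BC is not acute, so the smallest enclosing circle has BC as diameter.
Centre = midpoint of BC = (-2.5, -3.5), r² = 314/4 = 78.5.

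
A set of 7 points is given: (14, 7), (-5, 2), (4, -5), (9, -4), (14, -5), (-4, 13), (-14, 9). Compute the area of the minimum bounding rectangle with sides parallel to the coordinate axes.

504

x ranges over [-14, 14], width 28.
y ranges over [-5, 13], height 18.
Area = 28 × 18 = 504.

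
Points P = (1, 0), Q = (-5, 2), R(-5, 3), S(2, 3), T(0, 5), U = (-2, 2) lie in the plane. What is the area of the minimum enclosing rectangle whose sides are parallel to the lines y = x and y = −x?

In coordinates u = x + y, v = x − y the rectangle is axis-aligned; the map (x,y)→(u,v) scales areas by 2.
u-values: 1, -3, -2, 5, 5, 0; range = 5 − (-3) = 8.
v-values: 1, -7, -8, -1, -5, -4; range = 1 − (-8) = 9.
Area = (8 × 9) / 2 = 36.

36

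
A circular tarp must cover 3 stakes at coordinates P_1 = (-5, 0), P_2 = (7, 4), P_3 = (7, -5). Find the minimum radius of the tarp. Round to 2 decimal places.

6.85

Side lengths²: P_1P_2² = 160, P_1P_3² = 169, P_2P_3² = 81.
Since P_1P_3² = 169 < 160 + 81 = 241, the triangle is acute, so the smallest enclosing circle is the circumcircle.
Circumcentre = (11/6, -0.5), r² = 845/18.
r = √(845/18) ≈ 6.85.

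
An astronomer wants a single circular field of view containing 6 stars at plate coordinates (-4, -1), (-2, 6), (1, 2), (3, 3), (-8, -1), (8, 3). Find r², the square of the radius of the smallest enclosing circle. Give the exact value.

68

The minimum enclosing circle of a finite set is fixed by two of the points (as a diameter) or three (as a circumcircle).
The farthest pair is (-8, -1)–(8, 3) with squared distance 272. The circle on this segment as diameter has centre (0, 1) and r² = 272/4 = 68.
Check (-4, -1): distance² to centre = 20 ≤ 68, so it lies inside.
All remaining points lie in this disk, and no smaller disk contains both endpoints, so this is the minimum enclosing circle.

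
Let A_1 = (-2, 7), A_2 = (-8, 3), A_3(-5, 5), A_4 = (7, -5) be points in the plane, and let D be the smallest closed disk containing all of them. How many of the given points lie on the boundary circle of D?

A smallest enclosing disk is always determined by at most three of the input points on its boundary.
The farthest pair is A_2–A_4 with squared distance 289. The circle on this segment as diameter has centre (-0.5, -1) and r² = 289/4 = 72.25.
Check A_1: distance² to centre = 66.25 ≤ 72.25, so it lies inside.
All remaining points lie in this disk, and no smaller disk contains both endpoints, so this is the minimum enclosing circle.
The points at distance exactly r from the centre are A_2, A_4 — 2 points.

2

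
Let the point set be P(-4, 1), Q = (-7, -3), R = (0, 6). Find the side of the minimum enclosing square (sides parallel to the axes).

The bounding box has width 7 and height 9.
An axis-aligned square enclosing the set must have side ≥ max(width, height).
So the minimum side is max(7, 9) = 9.

9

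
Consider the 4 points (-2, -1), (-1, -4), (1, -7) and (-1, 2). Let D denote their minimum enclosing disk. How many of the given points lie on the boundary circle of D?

2

By Welzl's lemma the MEC is supported by two points (diametrically opposite) or three points (on a circumcircle).
The farthest pair is (1, -7)–(-1, 2) with squared distance 85. The circle on this segment as diameter has centre (0, -2.5) and r² = 85/4 = 21.25.
Check (-2, -1): distance² to centre = 6.25 ≤ 21.25, so it lies inside.
All remaining points lie in this disk, and no smaller disk contains both endpoints, so this is the minimum enclosing circle.
The points at distance exactly r from the centre are (1, -7), (-1, 2) — 2 points.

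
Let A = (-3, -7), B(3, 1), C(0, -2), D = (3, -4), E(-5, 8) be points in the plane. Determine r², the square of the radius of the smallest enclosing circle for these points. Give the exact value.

58.14453125

A smallest enclosing disk is always determined by at most three of the input points on its boundary.
The minimum enclosing circle is determined by three boundary points: A, D, E.
Their circumcentre is (-3.0625, 0.625) with r² = 58.14453125.
The farthest remaining point B is at distance² 36.89453125 ≤ 58.14453125.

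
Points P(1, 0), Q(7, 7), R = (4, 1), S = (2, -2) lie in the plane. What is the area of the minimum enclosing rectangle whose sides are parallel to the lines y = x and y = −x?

28

In coordinates u = x + y, v = x − y the rectangle is axis-aligned; the map (x,y)→(u,v) scales areas by 2.
u-values: 1, 14, 5, 0; range = 14 − 0 = 14.
v-values: 1, 0, 3, 4; range = 4 − 0 = 4.
Area = (14 × 4) / 2 = 28.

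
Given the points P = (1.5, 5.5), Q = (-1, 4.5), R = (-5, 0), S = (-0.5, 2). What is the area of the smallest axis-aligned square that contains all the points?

The bounding box has width 6.5 and height 5.5.
An axis-aligned square enclosing the set must have side ≥ max(width, height).
So the minimum side is max(6.5, 5.5) = 6.5.
Area = 6.5² = 42.25.

42.25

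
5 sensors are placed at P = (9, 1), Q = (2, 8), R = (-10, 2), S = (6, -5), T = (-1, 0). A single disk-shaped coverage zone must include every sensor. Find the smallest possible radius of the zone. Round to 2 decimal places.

9.51

The farthest pair is P–R with squared distance 362. The circle on this segment as diameter has centre (-0.5, 1.5) and r² = 362/4 = 90.5.
Check Q: distance² to centre = 48.5 ≤ 90.5, so it lies inside.
All remaining points lie in this disk, and no smaller disk contains both endpoints, so this is the minimum enclosing circle.
r = √(90.5) ≈ 9.51.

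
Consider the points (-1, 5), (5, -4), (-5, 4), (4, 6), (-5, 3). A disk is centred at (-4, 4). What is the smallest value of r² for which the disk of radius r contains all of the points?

The required radius is the distance from (-4, 4) to the farthest point.
Squared distances: 10, 145, 1, 68, 2.
Maximum is 145, attained at (5, -4).

145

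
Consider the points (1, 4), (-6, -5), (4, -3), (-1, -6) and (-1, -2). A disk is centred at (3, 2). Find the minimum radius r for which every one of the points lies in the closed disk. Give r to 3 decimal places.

The required radius is the distance from (3, 2) to the farthest point.
Squared distances: 8, 130, 26, 80, 32.
Maximum is 130, attained at (-6, -5).
r = √130 ≈ 11.402.

11.402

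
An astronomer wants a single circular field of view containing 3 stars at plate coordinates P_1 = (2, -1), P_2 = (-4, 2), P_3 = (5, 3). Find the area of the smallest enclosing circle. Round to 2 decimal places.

64.40

Side lengths²: P_1P_2² = 45, P_1P_3² = 25, P_2P_3² = 82.
Since P_2P_3² = 82 ≥ 45 + 25 = 70, the angle opposite P_2P_3 is not acute, so the smallest enclosing circle has P_2P_3 as diameter.
Centre = midpoint of P_2P_3 = (0.5, 2.5), r² = 82/4 = 20.5.
Area = π·r² = π·20.5 ≈ 64.40.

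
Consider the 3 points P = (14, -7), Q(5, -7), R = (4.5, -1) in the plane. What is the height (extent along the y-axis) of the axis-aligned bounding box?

6

max y = -1, min y = -7, so height = 6.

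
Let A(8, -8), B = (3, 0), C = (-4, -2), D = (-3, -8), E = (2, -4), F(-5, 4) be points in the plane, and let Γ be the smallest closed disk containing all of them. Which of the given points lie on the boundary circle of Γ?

A smallest enclosing disk is always determined by at most three of the input points on its boundary.
The farthest pair is A–F with squared distance 313. The circle on this segment as diameter has centre (1.5, -2) and r² = 313/4 = 78.25.
Check B: distance² to centre = 6.25 ≤ 78.25, so it lies inside.
All remaining points lie in this disk, and no smaller disk contains both endpoints, so this is the minimum enclosing circle.
The points at distance exactly r from the centre are A, F — 2 points.

A, F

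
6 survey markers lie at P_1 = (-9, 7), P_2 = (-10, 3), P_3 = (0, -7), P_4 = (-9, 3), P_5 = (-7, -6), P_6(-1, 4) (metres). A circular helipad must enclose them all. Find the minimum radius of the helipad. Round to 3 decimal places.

The minimum enclosing circle of a finite set is fixed by two of the points (as a diameter) or three (as a circumcircle).
The farthest pair is P_1–P_3 with squared distance 277. The circle on this segment as diameter has centre (-4.5, 0) and r² = 277/4 = 69.25.
Check P_2: distance² to centre = 39.25 ≤ 69.25, so it lies inside.
All remaining points lie in this disk, and no smaller disk contains both endpoints, so this is the minimum enclosing circle.
r = √(69.25) ≈ 8.322.

8.322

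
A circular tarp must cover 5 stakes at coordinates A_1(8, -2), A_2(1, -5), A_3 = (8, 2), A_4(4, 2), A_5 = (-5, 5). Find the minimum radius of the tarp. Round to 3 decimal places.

A smallest enclosing disk is always determined by at most three of the input points on its boundary.
The farthest pair is A_1–A_5 with squared distance 218. The circle on this segment as diameter has centre (1.5, 1.5) and r² = 218/4 = 54.5.
Check A_2: distance² to centre = 42.5 ≤ 54.5, so it lies inside.
All remaining points lie in this disk, and no smaller disk contains both endpoints, so this is the minimum enclosing circle.
r = √(54.5) ≈ 7.382.

7.382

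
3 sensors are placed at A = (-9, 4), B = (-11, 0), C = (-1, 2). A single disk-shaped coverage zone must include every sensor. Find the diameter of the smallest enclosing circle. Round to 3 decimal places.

Side lengths²: AB² = 20, AC² = 68, BC² = 104.
Since BC² = 104 ≥ 68 + 20 = 88, the angle opposite BC is not acute, so the smallest enclosing circle has BC as diameter.
Centre = midpoint of BC = (-6, 1), r² = 104/4 = 26.
Diameter = 2r = 2√26 ≈ 10.198.

10.198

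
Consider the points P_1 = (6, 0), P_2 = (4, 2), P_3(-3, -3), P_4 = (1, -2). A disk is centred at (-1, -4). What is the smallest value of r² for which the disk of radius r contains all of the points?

The required radius is the distance from (-1, -4) to the farthest point.
Squared distances: 65, 61, 5, 8.
Maximum is 65, attained at P_1.

65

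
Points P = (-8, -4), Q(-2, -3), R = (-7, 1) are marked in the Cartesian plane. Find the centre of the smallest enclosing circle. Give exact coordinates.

(-305/58, -113/58)

Side lengths²: PQ² = 37, PR² = 26, QR² = 41.
Since QR² = 41 < 37 + 26 = 63, the triangle is acute, so the smallest enclosing circle is the circumcircle.
Circumcentre = (-305/58, -113/58), r² = 19721/1682.
Centre = (-305/58, -113/58).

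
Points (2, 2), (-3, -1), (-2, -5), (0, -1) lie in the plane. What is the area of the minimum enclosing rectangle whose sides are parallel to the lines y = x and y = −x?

In coordinates u = x + y, v = x − y the rectangle is axis-aligned; the map (x,y)→(u,v) scales areas by 2.
u-values: 4, -4, -7, -1; range = 4 − (-7) = 11.
v-values: 0, -2, 3, 1; range = 3 − (-2) = 5.
Area = (11 × 5) / 2 = 27.5.

27.5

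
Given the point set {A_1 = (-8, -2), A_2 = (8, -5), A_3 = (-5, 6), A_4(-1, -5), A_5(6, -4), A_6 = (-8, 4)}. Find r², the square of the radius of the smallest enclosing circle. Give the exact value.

84.25

By Welzl's lemma the MEC is supported by two points (diametrically opposite) or three points (on a circumcircle).
The farthest pair is A_2–A_6 with squared distance 337. The circle on this segment as diameter has centre (0, -0.5) and r² = 337/4 = 84.25.
Check A_1: distance² to centre = 66.25 ≤ 84.25, so it lies inside.
All remaining points lie in this disk, and no smaller disk contains both endpoints, so this is the minimum enclosing circle.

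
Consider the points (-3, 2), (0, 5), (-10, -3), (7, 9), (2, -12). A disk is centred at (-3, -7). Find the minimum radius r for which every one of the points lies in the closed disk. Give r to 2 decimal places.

18.87

The required radius is the distance from (-3, -7) to the farthest point.
Squared distances: 81, 153, 65, 356, 50.
Maximum is 356, attained at (7, 9).
r = √356 ≈ 18.87.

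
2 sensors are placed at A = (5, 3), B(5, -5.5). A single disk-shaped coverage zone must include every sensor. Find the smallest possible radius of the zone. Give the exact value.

4.25

The smallest circle enclosing two points has them as diameter endpoints.
Centre = midpoint = (5, -1.25); r² = |AB|²/4 = 72.25/4 = 18.0625.
r = √(18.0625) = 4.25.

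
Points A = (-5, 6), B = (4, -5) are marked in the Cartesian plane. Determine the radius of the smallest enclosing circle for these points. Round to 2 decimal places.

7.11

The smallest circle enclosing two points has them as diameter endpoints.
Centre = midpoint = (-0.5, 0.5); r² = |AB|²/4 = 202/4 = 50.5.
r = √(50.5) ≈ 7.11.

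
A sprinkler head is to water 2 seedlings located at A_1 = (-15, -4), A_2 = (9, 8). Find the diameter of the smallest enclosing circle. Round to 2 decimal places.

26.83

The smallest circle enclosing two points has them as diameter endpoints.
Centre = midpoint = (-3, 2); r² = |A_1A_2|²/4 = 720/4 = 180.
Diameter = 2r = 2√180 ≈ 26.83.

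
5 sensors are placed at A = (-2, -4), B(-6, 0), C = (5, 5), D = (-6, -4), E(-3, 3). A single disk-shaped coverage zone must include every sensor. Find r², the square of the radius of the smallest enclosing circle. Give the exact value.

By Welzl's lemma the MEC is supported by two points (diametrically opposite) or three points (on a circumcircle).
The farthest pair is C–D with squared distance 202. The circle on this segment as diameter has centre (-0.5, 0.5) and r² = 202/4 = 50.5.
Check A: distance² to centre = 22.5 ≤ 50.5, so it lies inside.
All remaining points lie in this disk, and no smaller disk contains both endpoints, so this is the minimum enclosing circle.

50.5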